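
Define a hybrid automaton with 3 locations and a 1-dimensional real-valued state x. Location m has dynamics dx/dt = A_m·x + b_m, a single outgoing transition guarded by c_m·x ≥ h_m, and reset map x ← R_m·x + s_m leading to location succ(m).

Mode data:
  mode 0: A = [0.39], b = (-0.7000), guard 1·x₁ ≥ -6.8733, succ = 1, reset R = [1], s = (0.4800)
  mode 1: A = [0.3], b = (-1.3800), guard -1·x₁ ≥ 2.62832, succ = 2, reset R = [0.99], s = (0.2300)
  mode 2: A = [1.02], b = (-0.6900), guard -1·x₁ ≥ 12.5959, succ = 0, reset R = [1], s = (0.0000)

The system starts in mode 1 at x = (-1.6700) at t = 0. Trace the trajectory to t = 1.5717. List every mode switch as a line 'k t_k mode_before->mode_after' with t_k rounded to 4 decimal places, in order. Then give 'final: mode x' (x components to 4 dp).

1 0.4741 1->2
final: 2 -8.6626

Mode 1: guard c·x = 2.6283 hit at Δt = 0.4741 (t = 0.4741), x⁻ = (-2.6283) → reset → x⁺ = (-2.3720), jump to mode 2
Mode 2: flow for 1.0976 to horizon, guard not reached → x = (-8.6626)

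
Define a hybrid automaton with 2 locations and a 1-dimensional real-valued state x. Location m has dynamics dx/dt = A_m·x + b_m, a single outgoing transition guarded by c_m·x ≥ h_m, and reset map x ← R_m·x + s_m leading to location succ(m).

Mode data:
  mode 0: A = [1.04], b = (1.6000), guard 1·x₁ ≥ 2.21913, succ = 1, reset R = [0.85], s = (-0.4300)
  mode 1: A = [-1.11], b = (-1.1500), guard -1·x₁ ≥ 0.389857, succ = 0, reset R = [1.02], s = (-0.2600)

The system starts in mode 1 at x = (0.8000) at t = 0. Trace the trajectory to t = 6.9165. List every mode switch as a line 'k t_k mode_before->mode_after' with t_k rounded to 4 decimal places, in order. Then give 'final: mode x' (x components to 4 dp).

1 0.9408 1->0
2 2.3357 0->1
3 3.5518 1->0
4 4.9467 0->1
5 6.1628 1->0
final: 0 0.3904

Mode 1: guard c·x = 0.3899 hit at Δt = 0.9408 (t = 0.9408), x⁻ = (-0.3899) → reset → x⁺ = (-0.6577), jump to mode 0
Mode 0: guard c·x = 2.2191 hit at Δt = 1.3949 (t = 2.3357), x⁻ = (2.2191) → reset → x⁺ = (1.4563), jump to mode 1
Mode 1: guard c·x = 0.3899 hit at Δt = 1.2161 (t = 3.5518), x⁻ = (-0.3899) → reset → x⁺ = (-0.6577), jump to mode 0
Mode 0: guard c·x = 2.2191 hit at Δt = 1.3949 (t = 4.9467), x⁻ = (2.2191) → reset → x⁺ = (1.4563), jump to mode 1
Mode 1: guard c·x = 0.3899 hit at Δt = 1.2161 (t = 6.1628), x⁻ = (-0.3899) → reset → x⁺ = (-0.6577), jump to mode 0
Mode 0: flow for 0.7537 to horizon, guard not reached → x = (0.3904)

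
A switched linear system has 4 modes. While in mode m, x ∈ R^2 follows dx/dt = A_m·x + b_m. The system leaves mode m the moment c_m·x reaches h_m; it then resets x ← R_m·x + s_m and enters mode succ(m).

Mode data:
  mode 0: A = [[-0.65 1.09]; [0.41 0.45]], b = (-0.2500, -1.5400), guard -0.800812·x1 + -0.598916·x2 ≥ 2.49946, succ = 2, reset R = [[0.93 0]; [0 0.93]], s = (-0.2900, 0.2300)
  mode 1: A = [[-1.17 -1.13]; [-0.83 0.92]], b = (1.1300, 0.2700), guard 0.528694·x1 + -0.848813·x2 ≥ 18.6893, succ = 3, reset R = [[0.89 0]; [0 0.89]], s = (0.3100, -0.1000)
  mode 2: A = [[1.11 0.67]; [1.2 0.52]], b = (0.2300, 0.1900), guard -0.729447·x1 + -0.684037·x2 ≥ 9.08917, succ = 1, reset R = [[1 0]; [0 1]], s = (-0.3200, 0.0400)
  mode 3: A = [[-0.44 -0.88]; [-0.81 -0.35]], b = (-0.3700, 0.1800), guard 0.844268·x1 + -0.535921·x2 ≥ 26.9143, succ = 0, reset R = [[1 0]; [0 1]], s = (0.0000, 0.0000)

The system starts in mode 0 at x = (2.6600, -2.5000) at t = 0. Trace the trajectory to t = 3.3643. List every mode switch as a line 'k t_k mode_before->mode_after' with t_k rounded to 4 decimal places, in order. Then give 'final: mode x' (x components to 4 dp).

Mode 0: guard c·x = 2.4995 hit at Δt = 0.6166 (t = 0.6166), x⁻ = (-0.1235, -4.0081) → reset → x⁺ = (-0.4049, -3.4975), jump to mode 2
Mode 2: guard c·x = 9.0892 hit at Δt = 0.8364 (t = 1.4530), x⁻ = (-5.1469, -7.7990) → reset → x⁺ = (-5.4669, -7.7590), jump to mode 1
Mode 1: guard c·x = 18.6893 hit at Δt = 0.9328 (t = 2.3858), x⁻ = (6.6678, -17.8650) → reset → x⁺ = (6.2443, -15.9999), jump to mode 3
Mode 3: flow for 0.9785 to horizon, guard not reached → x = (15.6478, -18.8202)

1 0.6166 0->2
2 1.4530 2->1
3 2.3858 1->3
final: 3 15.6478 -18.8202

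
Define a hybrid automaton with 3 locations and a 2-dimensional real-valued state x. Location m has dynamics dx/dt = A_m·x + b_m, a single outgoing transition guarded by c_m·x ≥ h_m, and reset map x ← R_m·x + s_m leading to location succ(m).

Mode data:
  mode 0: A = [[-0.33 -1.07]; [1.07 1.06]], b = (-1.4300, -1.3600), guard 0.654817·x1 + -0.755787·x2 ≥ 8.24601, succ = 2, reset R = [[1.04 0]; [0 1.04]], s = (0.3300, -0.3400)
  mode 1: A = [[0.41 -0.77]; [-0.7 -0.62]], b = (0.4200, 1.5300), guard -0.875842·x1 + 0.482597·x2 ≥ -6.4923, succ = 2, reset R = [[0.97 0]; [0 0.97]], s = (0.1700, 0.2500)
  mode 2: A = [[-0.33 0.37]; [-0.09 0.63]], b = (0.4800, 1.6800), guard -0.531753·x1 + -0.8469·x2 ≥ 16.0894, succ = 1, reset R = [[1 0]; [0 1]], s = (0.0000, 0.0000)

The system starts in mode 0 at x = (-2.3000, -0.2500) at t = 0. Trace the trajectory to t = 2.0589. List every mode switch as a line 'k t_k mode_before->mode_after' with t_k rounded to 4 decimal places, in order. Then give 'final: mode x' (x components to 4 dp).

1 1.2971 0->2
final: 2 -0.7605 -14.3492

Mode 0: guard c·x = 8.2460 hit at Δt = 1.2971 (t = 1.2971), x⁻ = (2.0489, -9.1353) → reset → x⁺ = (2.4608, -9.8408), jump to mode 2
Mode 2: flow for 0.7618 to horizon, guard not reached → x = (-0.7605, -14.3492)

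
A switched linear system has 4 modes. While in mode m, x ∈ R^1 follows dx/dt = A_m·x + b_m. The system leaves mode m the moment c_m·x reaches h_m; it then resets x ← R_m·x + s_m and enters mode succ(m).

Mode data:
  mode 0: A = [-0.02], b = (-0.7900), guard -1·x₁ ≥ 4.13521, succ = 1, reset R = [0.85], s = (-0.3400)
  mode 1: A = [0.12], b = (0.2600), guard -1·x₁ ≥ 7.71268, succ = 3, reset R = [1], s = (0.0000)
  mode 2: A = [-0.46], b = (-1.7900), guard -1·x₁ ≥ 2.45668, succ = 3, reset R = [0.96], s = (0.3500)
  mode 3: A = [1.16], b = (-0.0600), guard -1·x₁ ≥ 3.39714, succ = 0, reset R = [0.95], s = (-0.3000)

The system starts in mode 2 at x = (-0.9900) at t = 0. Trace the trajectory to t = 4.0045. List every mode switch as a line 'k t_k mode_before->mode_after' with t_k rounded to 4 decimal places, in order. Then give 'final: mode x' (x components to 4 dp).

Mode 2: guard c·x = 2.4567 hit at Δt = 1.5310 (t = 1.5310), x⁻ = (-2.4567) → reset → x⁺ = (-2.0084), jump to mode 3
Mode 3: guard c·x = 3.3971 hit at Δt = 0.4442 (t = 1.9752), x⁻ = (-3.3971) → reset → x⁺ = (-3.5273), jump to mode 0
Mode 0: guard c·x = 4.1352 hit at Δt = 0.8522 (t = 2.8274), x⁻ = (-4.1352) → reset → x⁺ = (-3.8549), jump to mode 1
Mode 1: flow for 1.1771 to horizon, guard not reached → x = (-4.1111)

1 1.5310 2->3
2 1.9752 3->0
3 2.8274 0->1
final: 1 -4.1111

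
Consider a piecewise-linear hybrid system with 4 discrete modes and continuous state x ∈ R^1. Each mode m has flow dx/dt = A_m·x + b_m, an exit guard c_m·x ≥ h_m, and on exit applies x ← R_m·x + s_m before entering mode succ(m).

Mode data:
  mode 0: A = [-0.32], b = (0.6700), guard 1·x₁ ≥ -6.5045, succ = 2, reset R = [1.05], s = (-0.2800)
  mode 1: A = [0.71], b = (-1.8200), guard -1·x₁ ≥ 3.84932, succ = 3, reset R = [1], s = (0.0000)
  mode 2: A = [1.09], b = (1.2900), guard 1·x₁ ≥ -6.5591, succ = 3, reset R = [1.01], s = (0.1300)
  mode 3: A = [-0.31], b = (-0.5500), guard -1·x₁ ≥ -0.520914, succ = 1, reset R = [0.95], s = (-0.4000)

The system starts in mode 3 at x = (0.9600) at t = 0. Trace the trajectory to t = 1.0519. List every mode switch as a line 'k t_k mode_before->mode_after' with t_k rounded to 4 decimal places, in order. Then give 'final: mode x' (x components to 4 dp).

Mode 3: guard c·x = -0.5209 hit at Δt = 0.5647 (t = 0.5647), x⁻ = (0.5209) → reset → x⁺ = (0.0949), jump to mode 1
Mode 1: flow for 0.4872 to horizon, guard not reached → x = (-0.9253)

1 0.5647 3->1
final: 1 -0.9253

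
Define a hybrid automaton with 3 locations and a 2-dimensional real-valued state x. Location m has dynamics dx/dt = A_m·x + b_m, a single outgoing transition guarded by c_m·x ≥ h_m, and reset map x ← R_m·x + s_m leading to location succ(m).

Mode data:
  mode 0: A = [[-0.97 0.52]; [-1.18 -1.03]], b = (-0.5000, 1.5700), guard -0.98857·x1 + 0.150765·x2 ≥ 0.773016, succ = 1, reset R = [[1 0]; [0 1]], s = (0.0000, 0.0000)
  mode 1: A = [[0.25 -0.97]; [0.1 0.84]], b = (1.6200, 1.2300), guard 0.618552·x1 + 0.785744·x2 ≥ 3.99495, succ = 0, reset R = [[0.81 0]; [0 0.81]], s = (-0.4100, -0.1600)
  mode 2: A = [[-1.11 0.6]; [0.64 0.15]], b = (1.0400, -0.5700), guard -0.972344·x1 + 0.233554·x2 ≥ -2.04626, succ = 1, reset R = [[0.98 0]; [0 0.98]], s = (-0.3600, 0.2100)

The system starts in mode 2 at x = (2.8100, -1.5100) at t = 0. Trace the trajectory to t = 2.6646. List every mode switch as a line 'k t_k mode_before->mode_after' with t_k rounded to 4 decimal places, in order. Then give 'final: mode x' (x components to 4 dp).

Mode 2: guard c·x = -2.0463 hit at Δt = 0.4376 (t = 0.4376), x⁻ = (1.8131, -1.2131) → reset → x⁺ = (1.4168, -0.9788), jump to mode 1
Mode 1: guard c·x = 3.9949 hit at Δt = 1.4114 (t = 1.8490), x⁻ = (5.2507, 0.9508) → reset → x⁺ = (3.8431, 0.6102), jump to mode 0
Mode 0: flow for 0.8156 to horizon, guard not reached → x = (1.4001, -0.3844)

1 0.4376 2->1
2 1.8490 1->0
final: 0 1.4001 -0.3844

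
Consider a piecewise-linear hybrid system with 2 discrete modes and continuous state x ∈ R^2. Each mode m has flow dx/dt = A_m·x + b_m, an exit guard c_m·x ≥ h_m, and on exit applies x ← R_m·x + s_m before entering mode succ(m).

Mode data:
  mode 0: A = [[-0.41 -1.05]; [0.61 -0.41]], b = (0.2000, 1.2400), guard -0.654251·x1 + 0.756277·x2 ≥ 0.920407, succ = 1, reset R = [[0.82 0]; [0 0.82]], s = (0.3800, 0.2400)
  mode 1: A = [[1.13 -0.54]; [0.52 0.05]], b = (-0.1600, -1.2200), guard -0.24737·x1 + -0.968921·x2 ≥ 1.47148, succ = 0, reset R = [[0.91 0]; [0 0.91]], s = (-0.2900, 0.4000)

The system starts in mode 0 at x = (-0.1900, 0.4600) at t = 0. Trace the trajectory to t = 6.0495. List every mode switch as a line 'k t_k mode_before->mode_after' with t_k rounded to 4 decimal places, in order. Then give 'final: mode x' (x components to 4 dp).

1 0.5215 0->1
2 2.0777 1->0
3 3.8141 0->1
4 5.2596 1->0
final: 0 -0.4728 -0.0126

Mode 0: guard c·x = 0.9204 hit at Δt = 0.5215 (t = 0.5215), x⁻ = (-0.3980, 0.8727) → reset → x⁺ = (0.0536, 0.9556), jump to mode 1
Mode 1: guard c·x = 1.4715 hit at Δt = 1.5562 (t = 2.0777), x⁻ = (-0.8705, -1.2964) → reset → x⁺ = (-1.0822, -0.7798), jump to mode 0
Mode 0: guard c·x = 0.9204 hit at Δt = 1.7364 (t = 3.8141), x⁻ = (-0.4836, 0.7987) → reset → x⁺ = (-0.0165, 0.8949), jump to mode 1
Mode 1: guard c·x = 1.4715 hit at Δt = 1.4455 (t = 5.2596), x⁻ = (-1.0027, -1.2627) → reset → x⁺ = (-1.2024, -0.7490), jump to mode 0
Mode 0: flow for 0.7899 to horizon, guard not reached → x = (-0.4728, -0.0126)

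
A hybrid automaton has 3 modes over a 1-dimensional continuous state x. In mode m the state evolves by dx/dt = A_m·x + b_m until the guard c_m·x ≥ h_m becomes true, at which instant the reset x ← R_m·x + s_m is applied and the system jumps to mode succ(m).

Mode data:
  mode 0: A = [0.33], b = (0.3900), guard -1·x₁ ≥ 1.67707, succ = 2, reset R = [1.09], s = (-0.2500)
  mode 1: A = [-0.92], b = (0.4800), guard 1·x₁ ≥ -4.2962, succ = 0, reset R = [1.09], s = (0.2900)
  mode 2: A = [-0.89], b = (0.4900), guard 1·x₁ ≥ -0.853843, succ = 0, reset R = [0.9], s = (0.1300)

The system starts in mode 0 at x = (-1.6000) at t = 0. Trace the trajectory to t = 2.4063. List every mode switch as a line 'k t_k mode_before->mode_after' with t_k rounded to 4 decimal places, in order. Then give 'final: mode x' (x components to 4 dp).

Mode 0: guard c·x = 1.6771 hit at Δt = 0.5126 (t = 0.5126), x⁻ = (-1.6771) → reset → x⁺ = (-2.0780), jump to mode 2
Mode 2: guard c·x = -0.8538 hit at Δt = 0.7043 (t = 1.2169), x⁻ = (-0.8538) → reset → x⁺ = (-0.6385), jump to mode 0
Mode 0: flow for 1.1894 to horizon, guard not reached → x = (-0.3773)

1 0.5126 0->2
2 1.2169 2->0
final: 0 -0.3773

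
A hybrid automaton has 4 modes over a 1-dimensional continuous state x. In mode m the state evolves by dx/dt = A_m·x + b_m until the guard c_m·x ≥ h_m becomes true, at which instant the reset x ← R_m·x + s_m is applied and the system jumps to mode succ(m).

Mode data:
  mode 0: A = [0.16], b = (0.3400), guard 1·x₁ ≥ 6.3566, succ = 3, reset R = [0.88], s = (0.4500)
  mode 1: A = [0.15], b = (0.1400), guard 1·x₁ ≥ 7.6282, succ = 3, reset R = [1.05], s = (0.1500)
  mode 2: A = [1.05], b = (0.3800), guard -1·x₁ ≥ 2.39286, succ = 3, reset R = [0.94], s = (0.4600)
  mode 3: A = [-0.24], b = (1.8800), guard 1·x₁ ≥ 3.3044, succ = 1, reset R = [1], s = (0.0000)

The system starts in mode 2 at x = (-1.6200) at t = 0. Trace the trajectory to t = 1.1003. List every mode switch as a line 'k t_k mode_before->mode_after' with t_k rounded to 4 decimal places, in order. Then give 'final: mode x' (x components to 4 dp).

Mode 2: guard c·x = 2.3929 hit at Δt = 0.4561 (t = 0.4561), x⁻ = (-2.3929) → reset → x⁺ = (-1.7893), jump to mode 3
Mode 3: flow for 0.6442 to horizon, guard not reached → x = (-0.4109)

1 0.4561 2->3
final: 3 -0.4109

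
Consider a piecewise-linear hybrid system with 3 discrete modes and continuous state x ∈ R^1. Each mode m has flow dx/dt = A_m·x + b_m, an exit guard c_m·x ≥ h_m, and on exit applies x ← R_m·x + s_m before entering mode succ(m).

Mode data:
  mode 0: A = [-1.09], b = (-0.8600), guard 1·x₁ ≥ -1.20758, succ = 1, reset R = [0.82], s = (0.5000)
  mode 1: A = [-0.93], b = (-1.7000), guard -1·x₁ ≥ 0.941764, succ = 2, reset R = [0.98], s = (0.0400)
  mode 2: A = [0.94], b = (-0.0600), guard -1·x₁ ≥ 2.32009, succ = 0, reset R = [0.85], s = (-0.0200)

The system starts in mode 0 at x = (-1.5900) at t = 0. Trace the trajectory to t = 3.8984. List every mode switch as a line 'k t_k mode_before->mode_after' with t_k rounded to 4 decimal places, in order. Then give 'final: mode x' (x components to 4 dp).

Mode 0: guard c·x = -1.2076 hit at Δt = 0.5954 (t = 0.5954), x⁻ = (-1.2076) → reset → x⁺ = (-0.4902), jump to mode 1
Mode 1: guard c·x = 0.9418 hit at Δt = 0.4428 (t = 1.0382), x⁻ = (-0.9418) → reset → x⁺ = (-0.8829), jump to mode 2
Mode 2: guard c·x = 2.3201 hit at Δt = 0.9824 (t = 2.0206), x⁻ = (-2.3201) → reset → x⁺ = (-1.9921), jump to mode 0
Mode 0: guard c·x = -1.2076 hit at Δt = 0.9686 (t = 2.9892), x⁻ = (-1.2076) → reset → x⁺ = (-0.4902), jump to mode 1
Mode 1: guard c·x = 0.9418 hit at Δt = 0.4428 (t = 3.4320), x⁻ = (-0.9418) → reset → x⁺ = (-0.8829), jump to mode 2
Mode 2: flow for 0.4664 to horizon, guard not reached → x = (-1.4039)

1 0.5954 0->1
2 1.0382 1->2
3 2.0206 2->0
4 2.9892 0->1
5 3.4320 1->2
final: 2 -1.4039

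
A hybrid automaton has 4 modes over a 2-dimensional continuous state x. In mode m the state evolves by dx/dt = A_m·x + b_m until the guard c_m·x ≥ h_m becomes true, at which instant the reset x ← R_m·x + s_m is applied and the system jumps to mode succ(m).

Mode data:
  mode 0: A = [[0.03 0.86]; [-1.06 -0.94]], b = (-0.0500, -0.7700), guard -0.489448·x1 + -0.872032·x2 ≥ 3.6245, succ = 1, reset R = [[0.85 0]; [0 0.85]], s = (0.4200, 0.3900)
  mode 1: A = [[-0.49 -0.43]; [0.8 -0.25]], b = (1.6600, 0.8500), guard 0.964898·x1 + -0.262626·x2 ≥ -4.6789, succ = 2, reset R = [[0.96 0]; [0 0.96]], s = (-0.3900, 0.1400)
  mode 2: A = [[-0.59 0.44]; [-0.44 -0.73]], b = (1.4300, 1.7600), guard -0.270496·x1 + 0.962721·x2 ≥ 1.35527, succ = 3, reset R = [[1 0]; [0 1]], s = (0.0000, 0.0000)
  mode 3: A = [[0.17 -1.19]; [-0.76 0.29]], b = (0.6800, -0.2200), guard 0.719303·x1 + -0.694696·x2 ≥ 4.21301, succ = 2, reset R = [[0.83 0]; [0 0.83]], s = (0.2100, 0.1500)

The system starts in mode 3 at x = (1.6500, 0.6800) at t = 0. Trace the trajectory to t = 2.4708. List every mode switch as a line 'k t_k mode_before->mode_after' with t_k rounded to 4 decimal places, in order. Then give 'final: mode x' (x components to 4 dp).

1 1.3195 3->2
final: 2 2.5988 -0.2978

Mode 3: guard c·x = 4.2130 hit at Δt = 1.3195 (t = 1.3195), x⁻ = (3.8019, -2.1279) → reset → x⁺ = (3.3656, -1.6162), jump to mode 2
Mode 2: flow for 1.1513 to horizon, guard not reached → x = (2.5988, -0.2978)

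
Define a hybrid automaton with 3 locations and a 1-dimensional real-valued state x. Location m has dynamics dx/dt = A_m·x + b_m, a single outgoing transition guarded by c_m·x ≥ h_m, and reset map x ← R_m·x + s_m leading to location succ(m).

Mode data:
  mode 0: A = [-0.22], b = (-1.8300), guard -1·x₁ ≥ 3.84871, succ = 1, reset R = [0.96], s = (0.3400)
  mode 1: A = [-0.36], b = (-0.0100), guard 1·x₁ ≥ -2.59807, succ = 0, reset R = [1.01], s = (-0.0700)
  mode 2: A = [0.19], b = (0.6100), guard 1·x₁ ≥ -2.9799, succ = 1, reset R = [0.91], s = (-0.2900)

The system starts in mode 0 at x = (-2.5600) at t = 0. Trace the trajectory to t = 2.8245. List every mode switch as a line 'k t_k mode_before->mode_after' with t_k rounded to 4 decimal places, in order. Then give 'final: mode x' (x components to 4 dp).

1 1.1516 0->1
2 1.8684 1->0
final: 0 -3.7609

Mode 0: guard c·x = 3.8487 hit at Δt = 1.1516 (t = 1.1516), x⁻ = (-3.8487) → reset → x⁺ = (-3.3548), jump to mode 1
Mode 1: guard c·x = -2.5981 hit at Δt = 0.7168 (t = 1.8684), x⁻ = (-2.5981) → reset → x⁺ = (-2.6941), jump to mode 0
Mode 0: flow for 0.9561 to horizon, guard not reached → x = (-3.7609)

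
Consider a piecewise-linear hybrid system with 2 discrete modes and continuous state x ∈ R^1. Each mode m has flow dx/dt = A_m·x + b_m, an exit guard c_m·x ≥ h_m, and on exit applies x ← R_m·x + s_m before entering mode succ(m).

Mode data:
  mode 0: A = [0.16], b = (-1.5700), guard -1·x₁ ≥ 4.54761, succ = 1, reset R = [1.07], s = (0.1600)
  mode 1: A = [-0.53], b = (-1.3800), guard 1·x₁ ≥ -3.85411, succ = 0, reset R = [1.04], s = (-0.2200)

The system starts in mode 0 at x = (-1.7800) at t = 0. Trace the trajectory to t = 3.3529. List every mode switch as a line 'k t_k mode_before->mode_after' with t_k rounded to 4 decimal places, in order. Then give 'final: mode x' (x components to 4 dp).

Mode 0: guard c·x = 4.5476 hit at Δt = 1.3381 (t = 1.3381), x⁻ = (-4.5476) → reset → x⁺ = (-4.7059), jump to mode 1
Mode 1: guard c·x = -3.8541 hit at Δt = 0.9803 (t = 2.3184), x⁻ = (-3.8541) → reset → x⁺ = (-4.2283), jump to mode 0
Mode 0: guard c·x = 4.5476 hit at Δt = 0.1406 (t = 2.4589), x⁻ = (-4.5476) → reset → x⁺ = (-4.7059), jump to mode 1
Mode 1: flow for 0.8940 to horizon, guard not reached → x = (-3.9127)

1 1.3381 0->1
2 2.3184 1->0
3 2.4589 0->1
final: 1 -3.9127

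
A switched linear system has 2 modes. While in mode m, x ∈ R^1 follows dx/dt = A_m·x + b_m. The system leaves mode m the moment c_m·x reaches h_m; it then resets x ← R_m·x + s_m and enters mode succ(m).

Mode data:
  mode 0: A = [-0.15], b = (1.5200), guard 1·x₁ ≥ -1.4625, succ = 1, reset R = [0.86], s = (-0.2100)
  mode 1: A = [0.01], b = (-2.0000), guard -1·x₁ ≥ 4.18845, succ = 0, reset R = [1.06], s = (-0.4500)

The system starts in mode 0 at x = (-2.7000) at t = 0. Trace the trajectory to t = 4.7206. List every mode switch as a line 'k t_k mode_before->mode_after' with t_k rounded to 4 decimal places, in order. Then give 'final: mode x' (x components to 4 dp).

1 0.6760 0->1
2 2.0174 1->0
3 3.7437 0->1
final: 1 -3.4456

Mode 0: guard c·x = -1.4625 hit at Δt = 0.6760 (t = 0.6760), x⁻ = (-1.4625) → reset → x⁺ = (-1.4677), jump to mode 1
Mode 1: guard c·x = 4.1884 hit at Δt = 1.3414 (t = 2.0174), x⁻ = (-4.1884) → reset → x⁺ = (-4.8898), jump to mode 0
Mode 0: guard c·x = -1.4625 hit at Δt = 1.7263 (t = 3.7437), x⁻ = (-1.4625) → reset → x⁺ = (-1.4677), jump to mode 1
Mode 1: flow for 0.9769 to horizon, guard not reached → x = (-3.4456)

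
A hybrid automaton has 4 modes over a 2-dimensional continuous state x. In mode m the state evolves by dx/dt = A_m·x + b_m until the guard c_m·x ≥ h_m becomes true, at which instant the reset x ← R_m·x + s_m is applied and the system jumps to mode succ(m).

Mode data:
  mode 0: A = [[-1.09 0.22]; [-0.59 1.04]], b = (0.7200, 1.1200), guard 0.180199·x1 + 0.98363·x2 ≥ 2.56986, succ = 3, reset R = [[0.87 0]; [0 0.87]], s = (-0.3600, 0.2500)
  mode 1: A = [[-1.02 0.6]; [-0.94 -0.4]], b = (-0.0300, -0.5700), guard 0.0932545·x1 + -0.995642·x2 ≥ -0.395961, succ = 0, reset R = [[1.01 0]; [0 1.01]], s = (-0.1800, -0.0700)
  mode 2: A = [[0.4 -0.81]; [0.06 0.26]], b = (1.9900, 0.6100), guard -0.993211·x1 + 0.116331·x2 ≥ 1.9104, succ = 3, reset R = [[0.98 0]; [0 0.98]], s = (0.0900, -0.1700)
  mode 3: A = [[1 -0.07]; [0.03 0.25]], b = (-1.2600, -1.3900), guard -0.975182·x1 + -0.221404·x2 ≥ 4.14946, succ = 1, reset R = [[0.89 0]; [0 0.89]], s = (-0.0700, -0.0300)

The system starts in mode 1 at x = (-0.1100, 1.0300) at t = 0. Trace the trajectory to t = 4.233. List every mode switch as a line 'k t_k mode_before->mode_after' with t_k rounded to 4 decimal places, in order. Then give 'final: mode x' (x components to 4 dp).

Mode 1: guard c·x = -0.3960 hit at Δt = 0.6876 (t = 0.6876), x⁻ = (0.1330, 0.4101) → reset → x⁺ = (-0.0457, 0.3442), jump to mode 0
Mode 0: guard c·x = 2.5699 hit at Δt = 0.9486 (t = 1.6362), x⁻ = (0.5994, 2.5028) → reset → x⁺ = (0.1615, 2.4274), jump to mode 3
Mode 3: guard c·x = 4.1495 hit at Δt = 1.5568 (t = 3.1930), x⁻ = (-4.4491, 0.8548) → reset → x⁺ = (-4.0297, 0.7308), jump to mode 1
Mode 1: flow for 1.0400 to horizon, guard not reached → x = (-0.8170, 1.6568)

1 0.6876 1->0
2 1.6362 0->3
3 3.1930 3->1
final: 1 -0.8170 1.6568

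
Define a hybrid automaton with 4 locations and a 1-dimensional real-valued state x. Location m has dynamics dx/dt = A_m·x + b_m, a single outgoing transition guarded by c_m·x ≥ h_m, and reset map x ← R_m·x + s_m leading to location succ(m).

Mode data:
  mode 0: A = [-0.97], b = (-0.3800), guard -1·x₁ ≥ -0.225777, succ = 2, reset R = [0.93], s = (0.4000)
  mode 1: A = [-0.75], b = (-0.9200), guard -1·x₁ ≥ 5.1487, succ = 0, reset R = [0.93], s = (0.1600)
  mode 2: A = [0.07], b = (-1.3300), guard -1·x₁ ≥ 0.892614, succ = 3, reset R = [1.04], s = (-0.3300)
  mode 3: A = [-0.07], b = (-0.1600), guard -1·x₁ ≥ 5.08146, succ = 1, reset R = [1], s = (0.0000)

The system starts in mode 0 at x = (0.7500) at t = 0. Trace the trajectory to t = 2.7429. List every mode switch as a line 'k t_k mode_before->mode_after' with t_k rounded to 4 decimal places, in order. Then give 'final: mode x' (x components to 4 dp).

Mode 0: guard c·x = -0.2258 hit at Δt = 0.6336 (t = 0.6336), x⁻ = (0.2258) → reset → x⁺ = (0.6100), jump to mode 2
Mode 2: guard c·x = 0.8926 hit at Δt = 1.1220 (t = 1.7556), x⁻ = (-0.8926) → reset → x⁺ = (-1.2583), jump to mode 3
Mode 3: flow for 0.9873 to horizon, guard not reached → x = (-1.3269)

1 0.6336 0->2
2 1.7556 2->3
final: 3 -1.3269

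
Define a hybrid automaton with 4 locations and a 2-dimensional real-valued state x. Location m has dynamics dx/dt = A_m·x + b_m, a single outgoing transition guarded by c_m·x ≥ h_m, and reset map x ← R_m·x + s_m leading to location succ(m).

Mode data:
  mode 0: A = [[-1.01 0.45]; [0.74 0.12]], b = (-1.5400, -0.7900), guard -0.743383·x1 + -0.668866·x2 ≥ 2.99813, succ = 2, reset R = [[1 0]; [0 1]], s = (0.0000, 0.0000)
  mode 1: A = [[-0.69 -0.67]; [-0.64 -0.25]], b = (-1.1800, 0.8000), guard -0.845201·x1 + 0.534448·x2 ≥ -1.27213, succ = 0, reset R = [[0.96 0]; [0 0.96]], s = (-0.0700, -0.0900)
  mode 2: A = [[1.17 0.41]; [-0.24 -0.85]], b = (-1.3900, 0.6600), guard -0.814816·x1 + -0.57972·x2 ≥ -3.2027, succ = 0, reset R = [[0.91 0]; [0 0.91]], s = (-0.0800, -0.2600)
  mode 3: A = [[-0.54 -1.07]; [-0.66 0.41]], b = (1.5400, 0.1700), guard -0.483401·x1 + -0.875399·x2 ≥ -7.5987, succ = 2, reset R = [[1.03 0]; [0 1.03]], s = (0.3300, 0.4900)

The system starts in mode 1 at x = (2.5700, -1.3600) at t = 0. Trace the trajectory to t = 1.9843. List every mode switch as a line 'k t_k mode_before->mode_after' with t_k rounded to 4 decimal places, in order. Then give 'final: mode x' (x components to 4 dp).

Mode 1: guard c·x = -1.2721 hit at Δt = 1.3522 (t = 1.3522), x⁻ = (0.7739, -1.1565) → reset → x⁺ = (0.6729, -1.2002), jump to mode 0
Mode 0: flow for 0.6321 to horizon, guard not reached → x = (-0.6789, -1.8382)

1 1.3522 1->0
final: 0 -0.6789 -1.8382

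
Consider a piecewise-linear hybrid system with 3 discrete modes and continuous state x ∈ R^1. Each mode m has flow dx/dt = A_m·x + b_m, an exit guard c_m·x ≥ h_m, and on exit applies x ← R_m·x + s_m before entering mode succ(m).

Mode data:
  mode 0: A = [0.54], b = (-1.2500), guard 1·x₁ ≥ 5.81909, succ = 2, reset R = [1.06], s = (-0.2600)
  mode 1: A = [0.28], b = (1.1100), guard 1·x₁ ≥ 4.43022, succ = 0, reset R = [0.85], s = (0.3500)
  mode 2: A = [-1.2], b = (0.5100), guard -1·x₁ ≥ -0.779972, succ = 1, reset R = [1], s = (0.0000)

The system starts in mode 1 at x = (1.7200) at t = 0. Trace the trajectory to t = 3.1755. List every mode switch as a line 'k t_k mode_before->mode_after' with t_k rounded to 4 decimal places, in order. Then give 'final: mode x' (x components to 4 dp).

Mode 1: guard c·x = 4.4302 hit at Δt = 1.3924 (t = 1.3924), x⁻ = (4.4302) → reset → x⁺ = (4.1157), jump to mode 0
Mode 0: guard c·x = 5.8191 hit at Δt = 1.2328 (t = 2.6252), x⁻ = (5.8191) → reset → x⁺ = (5.9082), jump to mode 2
Mode 2: flow for 0.5503 to horizon, guard not reached → x = (3.2580)

1 1.3924 1->0
2 2.6252 0->2
final: 2 3.2580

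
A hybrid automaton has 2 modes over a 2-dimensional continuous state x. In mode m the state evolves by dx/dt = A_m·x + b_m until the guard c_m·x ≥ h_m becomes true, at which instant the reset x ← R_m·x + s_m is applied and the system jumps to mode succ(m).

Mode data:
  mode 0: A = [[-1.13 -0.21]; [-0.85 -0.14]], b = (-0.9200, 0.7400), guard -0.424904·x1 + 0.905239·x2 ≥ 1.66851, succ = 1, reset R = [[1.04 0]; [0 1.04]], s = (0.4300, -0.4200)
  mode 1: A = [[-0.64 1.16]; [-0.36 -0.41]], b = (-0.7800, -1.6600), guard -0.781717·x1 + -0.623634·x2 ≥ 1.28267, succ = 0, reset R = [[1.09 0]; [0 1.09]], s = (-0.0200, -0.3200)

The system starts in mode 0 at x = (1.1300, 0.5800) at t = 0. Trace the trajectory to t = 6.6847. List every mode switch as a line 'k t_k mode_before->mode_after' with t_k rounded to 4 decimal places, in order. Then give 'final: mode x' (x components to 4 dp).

Mode 0: guard c·x = 1.6685 hit at Δt = 1.5867 (t = 1.5867), x⁻ = (-0.6517, 1.5373) → reset → x⁺ = (-0.2478, 1.1787), jump to mode 1
Mode 1: guard c·x = 1.2827 hit at Δt = 1.3448 (t = 2.9315), x⁻ = (-0.9366, -0.8827) → reset → x⁺ = (-1.0409, -1.2821), jump to mode 0
Mode 0: guard c·x = 1.6685 hit at Δt = 1.8168 (t = 4.7483), x⁻ = (-0.9321, 1.4057) → reset → x⁺ = (-0.5393, 1.0419), jump to mode 1
Mode 1: guard c·x = 1.2827 hit at Δt = 1.2561 (t = 6.0044), x⁻ = (-1.0094, -0.7915) → reset → x⁺ = (-1.1202, -1.1828), jump to mode 0
Mode 0: flow for 0.6803 to horizon, guard not reached → x = (-0.9035, -0.0528)

1 1.5867 0->1
2 2.9315 1->0
3 4.7483 0->1
4 6.0044 1->0
final: 0 -0.9035 -0.0528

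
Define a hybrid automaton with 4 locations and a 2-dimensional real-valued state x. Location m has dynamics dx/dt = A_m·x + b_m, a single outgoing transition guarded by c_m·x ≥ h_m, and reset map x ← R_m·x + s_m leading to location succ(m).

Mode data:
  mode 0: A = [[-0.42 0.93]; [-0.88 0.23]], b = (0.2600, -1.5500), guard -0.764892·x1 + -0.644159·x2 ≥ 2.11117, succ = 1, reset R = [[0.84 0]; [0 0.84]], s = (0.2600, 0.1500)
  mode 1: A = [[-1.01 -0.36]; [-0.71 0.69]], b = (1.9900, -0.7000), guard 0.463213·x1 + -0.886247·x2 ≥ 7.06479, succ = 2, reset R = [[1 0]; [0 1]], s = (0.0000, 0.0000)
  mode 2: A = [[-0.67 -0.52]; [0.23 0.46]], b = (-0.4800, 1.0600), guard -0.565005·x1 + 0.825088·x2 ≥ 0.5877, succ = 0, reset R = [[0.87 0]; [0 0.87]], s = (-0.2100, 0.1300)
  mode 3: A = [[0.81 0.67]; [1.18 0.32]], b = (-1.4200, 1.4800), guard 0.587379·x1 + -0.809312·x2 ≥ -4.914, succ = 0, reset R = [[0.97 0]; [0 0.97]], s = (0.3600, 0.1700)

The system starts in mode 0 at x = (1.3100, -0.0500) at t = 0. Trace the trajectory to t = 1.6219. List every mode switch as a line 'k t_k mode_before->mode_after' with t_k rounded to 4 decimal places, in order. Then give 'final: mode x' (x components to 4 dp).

1 1.1328 0->1
final: 1 1.1742 -3.8176

Mode 0: guard c·x = 2.1112 hit at Δt = 1.1328 (t = 1.1328), x⁻ = (-0.3378, -2.8763) → reset → x⁺ = (-0.0238, -2.2661), jump to mode 1
Mode 1: flow for 0.4891 to horizon, guard not reached → x = (1.1742, -3.8176)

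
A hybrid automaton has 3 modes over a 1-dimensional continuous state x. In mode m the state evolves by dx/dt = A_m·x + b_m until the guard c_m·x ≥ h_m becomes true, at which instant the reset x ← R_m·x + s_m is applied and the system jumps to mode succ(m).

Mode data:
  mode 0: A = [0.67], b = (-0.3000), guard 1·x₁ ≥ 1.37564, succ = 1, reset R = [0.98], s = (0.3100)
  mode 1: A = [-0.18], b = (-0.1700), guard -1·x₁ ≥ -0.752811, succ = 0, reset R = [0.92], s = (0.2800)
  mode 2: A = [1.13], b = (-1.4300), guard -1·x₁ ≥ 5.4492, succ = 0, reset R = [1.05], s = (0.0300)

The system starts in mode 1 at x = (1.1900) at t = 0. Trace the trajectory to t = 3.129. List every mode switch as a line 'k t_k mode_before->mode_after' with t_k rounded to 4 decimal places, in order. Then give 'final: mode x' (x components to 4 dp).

Mode 1: guard c·x = -0.7528 hit at Δt = 1.2733 (t = 1.2733), x⁻ = (0.7528) → reset → x⁺ = (0.9726), jump to mode 0
Mode 0: guard c·x = 1.3756 hit at Δt = 0.8505 (t = 2.1238), x⁻ = (1.3756) → reset → x⁺ = (1.6581), jump to mode 1
Mode 1: flow for 1.0052 to horizon, guard not reached → x = (1.2274)

1 1.2733 1->0
2 2.1238 0->1
final: 1 1.2274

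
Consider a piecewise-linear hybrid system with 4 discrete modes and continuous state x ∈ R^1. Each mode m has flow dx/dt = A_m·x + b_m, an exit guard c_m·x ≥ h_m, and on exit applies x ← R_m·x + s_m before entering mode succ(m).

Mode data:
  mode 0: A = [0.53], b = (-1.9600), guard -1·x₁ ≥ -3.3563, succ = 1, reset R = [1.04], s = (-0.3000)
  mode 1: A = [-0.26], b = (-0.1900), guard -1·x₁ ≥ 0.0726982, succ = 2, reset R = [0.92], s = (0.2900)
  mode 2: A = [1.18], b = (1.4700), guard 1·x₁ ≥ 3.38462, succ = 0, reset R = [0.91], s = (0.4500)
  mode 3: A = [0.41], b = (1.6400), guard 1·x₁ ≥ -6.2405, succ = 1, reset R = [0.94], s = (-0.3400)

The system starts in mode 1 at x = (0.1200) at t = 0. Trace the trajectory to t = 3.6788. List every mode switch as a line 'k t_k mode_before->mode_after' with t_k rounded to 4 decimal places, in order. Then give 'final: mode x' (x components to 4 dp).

1 0.9878 1->2
2 1.9608 2->0
3 3.2998 0->1
final: 1 2.8225

Mode 1: guard c·x = 0.0727 hit at Δt = 0.9878 (t = 0.9878), x⁻ = (-0.0727) → reset → x⁺ = (0.2231), jump to mode 2
Mode 2: guard c·x = 3.3846 hit at Δt = 0.9730 (t = 1.9608), x⁻ = (3.3846) → reset → x⁺ = (3.5300), jump to mode 0
Mode 0: guard c·x = -3.3563 hit at Δt = 1.3390 (t = 3.2998), x⁻ = (3.3563) → reset → x⁺ = (3.1906), jump to mode 1
Mode 1: flow for 0.3790 to horizon, guard not reached → x = (2.8225)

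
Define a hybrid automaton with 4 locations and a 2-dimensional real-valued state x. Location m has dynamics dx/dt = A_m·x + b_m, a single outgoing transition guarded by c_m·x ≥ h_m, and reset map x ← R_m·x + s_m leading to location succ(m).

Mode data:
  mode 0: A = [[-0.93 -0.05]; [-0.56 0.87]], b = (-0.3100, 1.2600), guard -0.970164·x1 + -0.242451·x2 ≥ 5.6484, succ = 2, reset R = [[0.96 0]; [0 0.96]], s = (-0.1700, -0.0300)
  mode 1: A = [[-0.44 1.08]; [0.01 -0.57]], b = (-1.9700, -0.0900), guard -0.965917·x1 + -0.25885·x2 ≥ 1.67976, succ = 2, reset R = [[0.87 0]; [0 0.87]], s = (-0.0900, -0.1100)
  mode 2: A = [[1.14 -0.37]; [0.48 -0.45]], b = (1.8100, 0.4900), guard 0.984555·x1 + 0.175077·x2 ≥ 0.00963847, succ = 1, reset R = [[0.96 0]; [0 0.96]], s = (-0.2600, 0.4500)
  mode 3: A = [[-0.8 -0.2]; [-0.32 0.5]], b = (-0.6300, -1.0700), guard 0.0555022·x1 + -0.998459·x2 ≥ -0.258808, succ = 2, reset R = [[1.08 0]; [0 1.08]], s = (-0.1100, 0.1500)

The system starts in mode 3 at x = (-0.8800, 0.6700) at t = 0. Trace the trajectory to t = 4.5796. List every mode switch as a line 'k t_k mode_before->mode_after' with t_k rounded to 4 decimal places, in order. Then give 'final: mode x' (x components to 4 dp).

1 0.8256 3->2
2 1.9168 2->1
3 3.4524 1->2
final: 2 -1.8088 -0.2435

Mode 3: guard c·x = -0.2588 hit at Δt = 0.8256 (t = 0.8256), x⁻ = (-0.8873, 0.2099) → reset → x⁺ = (-1.0683, 0.3767), jump to mode 2
Mode 2: guard c·x = 0.0096 hit at Δt = 1.0912 (t = 1.9168), x⁻ = (-0.0603, 0.3941) → reset → x⁺ = (-0.3179, 0.8284), jump to mode 1
Mode 1: guard c·x = 1.6798 hit at Δt = 1.5356 (t = 3.4524), x⁻ = (-1.8036, 0.2411) → reset → x⁺ = (-1.6592, 0.0998), jump to mode 2
Mode 2: flow for 1.1272 to horizon, guard not reached → x = (-1.8088, -0.2435)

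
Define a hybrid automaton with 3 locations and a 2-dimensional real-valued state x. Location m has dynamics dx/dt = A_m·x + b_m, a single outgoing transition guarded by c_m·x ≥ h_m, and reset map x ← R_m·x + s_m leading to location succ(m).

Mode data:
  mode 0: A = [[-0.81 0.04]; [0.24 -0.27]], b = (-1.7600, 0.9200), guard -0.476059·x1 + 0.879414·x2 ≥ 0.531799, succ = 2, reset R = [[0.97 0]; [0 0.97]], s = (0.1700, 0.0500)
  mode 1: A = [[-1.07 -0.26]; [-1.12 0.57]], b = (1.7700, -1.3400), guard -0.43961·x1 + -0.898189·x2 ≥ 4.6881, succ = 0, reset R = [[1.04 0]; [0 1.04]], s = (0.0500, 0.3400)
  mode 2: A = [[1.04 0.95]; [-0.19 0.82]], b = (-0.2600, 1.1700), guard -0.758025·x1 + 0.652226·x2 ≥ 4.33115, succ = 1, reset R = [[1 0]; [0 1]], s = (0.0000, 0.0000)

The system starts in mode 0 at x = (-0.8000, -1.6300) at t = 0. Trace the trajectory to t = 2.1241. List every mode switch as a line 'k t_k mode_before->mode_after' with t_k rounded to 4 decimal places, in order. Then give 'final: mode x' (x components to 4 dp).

Mode 0: guard c·x = 0.5318 hit at Δt = 1.5137 (t = 1.5137), x⁻ = (-1.7981, -0.3686) → reset → x⁺ = (-1.5741, -0.3076), jump to mode 2
Mode 2: flow for 0.6104 to horizon, guard not reached → x = (-3.1019, 0.7573)

1 1.5137 0->2
final: 2 -3.1019 0.7573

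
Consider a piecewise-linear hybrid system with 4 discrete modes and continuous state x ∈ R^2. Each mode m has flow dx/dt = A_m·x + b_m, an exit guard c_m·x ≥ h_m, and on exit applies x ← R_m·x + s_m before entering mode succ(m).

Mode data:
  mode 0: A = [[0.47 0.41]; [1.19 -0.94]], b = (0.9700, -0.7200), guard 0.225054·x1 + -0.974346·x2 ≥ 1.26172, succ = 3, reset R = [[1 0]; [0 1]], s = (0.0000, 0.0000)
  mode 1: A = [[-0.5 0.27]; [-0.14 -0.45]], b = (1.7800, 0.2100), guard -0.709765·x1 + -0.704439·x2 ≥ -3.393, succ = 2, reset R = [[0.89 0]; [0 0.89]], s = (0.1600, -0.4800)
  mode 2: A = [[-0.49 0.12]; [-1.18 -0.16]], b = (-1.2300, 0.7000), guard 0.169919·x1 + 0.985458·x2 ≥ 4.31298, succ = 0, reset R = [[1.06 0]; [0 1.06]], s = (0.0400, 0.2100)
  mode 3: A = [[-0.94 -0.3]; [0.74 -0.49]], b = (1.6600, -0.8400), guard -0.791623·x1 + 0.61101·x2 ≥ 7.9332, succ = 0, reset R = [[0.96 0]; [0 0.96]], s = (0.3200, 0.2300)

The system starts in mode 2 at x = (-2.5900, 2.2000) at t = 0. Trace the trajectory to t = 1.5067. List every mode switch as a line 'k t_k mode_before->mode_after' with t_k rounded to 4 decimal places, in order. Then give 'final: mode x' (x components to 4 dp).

Mode 2: guard c·x = 4.3130 hit at Δt = 0.8535 (t = 0.8535), x⁻ = (-2.2590, 4.7661) → reset → x⁺ = (-2.3545, 5.2621), jump to mode 0
Mode 0: flow for 0.6532 to horizon, guard not reached → x = (-1.4549, 1.4517)

1 0.8535 2->0
final: 0 -1.4549 1.4517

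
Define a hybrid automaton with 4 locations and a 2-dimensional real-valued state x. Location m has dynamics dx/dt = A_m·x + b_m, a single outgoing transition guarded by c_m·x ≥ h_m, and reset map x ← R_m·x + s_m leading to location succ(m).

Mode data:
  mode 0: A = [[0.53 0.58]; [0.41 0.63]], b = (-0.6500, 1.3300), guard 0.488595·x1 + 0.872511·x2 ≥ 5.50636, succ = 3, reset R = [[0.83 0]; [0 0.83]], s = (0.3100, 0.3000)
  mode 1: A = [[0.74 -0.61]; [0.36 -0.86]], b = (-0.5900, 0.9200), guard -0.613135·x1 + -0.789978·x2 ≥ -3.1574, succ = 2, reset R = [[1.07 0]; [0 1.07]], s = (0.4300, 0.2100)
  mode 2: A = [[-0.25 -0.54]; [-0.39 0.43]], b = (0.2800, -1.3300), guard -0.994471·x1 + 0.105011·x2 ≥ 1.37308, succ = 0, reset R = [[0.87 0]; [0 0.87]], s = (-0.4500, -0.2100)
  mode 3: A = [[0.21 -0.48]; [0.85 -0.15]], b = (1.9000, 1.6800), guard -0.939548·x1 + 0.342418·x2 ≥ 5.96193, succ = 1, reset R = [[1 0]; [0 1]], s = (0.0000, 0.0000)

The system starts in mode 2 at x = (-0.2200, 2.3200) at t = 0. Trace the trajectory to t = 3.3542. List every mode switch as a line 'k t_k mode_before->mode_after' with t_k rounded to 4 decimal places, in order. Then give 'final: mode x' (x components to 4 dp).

Mode 2: guard c·x = 1.3731 hit at Δt = 1.2440 (t = 1.2440), x⁻ = (-1.1479, 2.2051) → reset → x⁺ = (-1.4486, 1.7085), jump to mode 0
Mode 0: guard c·x = 5.5064 hit at Δt = 1.5164 (t = 2.7604), x⁻ = (-0.2259, 6.4374) → reset → x⁺ = (0.1225, 5.6431), jump to mode 3
Mode 3: flow for 0.5938 to horizon, guard not reached → x = (-0.4405, 6.0453)

1 1.2440 2->0
2 2.7604 0->3
final: 3 -0.4405 6.0453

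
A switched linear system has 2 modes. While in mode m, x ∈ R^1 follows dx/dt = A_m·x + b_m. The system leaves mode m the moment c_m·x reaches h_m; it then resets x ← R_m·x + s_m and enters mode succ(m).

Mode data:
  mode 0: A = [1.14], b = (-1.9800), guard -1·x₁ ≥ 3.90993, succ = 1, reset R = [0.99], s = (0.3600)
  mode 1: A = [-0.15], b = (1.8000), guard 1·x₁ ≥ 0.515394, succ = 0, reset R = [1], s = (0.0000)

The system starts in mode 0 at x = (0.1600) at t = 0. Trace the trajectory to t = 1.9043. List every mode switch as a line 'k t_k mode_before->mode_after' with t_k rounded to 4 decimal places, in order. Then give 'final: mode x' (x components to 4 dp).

1 1.1190 0->1
final: 1 -1.7872

Mode 0: guard c·x = 3.9099 hit at Δt = 1.1190 (t = 1.1190), x⁻ = (-3.9099) → reset → x⁺ = (-3.5108), jump to mode 1
Mode 1: flow for 0.7853 to horizon, guard not reached → x = (-1.7872)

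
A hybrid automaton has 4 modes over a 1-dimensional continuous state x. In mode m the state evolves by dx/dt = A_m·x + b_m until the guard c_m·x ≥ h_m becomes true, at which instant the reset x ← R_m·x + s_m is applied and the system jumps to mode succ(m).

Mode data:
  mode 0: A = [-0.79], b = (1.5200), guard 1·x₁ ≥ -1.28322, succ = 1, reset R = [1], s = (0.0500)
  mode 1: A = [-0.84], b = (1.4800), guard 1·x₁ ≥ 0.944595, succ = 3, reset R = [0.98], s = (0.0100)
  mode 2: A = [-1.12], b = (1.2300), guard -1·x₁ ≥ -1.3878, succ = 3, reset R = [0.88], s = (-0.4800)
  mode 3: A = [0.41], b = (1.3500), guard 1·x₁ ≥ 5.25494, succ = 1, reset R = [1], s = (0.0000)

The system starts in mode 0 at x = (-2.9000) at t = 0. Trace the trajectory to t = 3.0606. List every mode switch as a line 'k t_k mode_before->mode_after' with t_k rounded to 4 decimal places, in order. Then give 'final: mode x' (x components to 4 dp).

1 0.5167 0->1
2 2.0628 1->3
final: 3 3.0730

Mode 0: guard c·x = -1.2832 hit at Δt = 0.5167 (t = 0.5167), x⁻ = (-1.2832) → reset → x⁺ = (-1.2332), jump to mode 1
Mode 1: guard c·x = 0.9446 hit at Δt = 1.5461 (t = 2.0628), x⁻ = (0.9446) → reset → x⁺ = (0.9357), jump to mode 3
Mode 3: flow for 0.9978 to horizon, guard not reached → x = (3.0730)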